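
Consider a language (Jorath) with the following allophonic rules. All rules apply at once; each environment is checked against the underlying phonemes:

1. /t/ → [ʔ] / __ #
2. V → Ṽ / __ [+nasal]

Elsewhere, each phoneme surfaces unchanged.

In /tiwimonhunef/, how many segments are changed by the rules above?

3

Segments that undergo a rule: /i/ → [ĩ] (rule 2); /o/ → [õ] (rule 2); /u/ → [ũ] (rule 2).
All other segments surface unchanged.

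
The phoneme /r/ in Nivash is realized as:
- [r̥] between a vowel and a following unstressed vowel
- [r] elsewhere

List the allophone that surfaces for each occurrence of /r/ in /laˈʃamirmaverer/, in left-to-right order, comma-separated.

[r], [r̥], [r]

Occurrence 1 (position 7): no conditioning environment matches → elsewhere allophone [r].
Occurrence 2 (position 12): between a vowel and a following unstressed vowel → [r̥].
Occurrence 3 (position 14): no conditioning environment matches → elsewhere allophone [r].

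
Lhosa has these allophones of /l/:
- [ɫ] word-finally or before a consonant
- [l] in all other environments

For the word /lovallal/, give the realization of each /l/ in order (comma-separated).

[l], [ɫ], [l], [ɫ]

Occurrence 1 (position 1): no conditioning environment matches → elsewhere allophone [l].
Occurrence 2 (position 5): word-finally or before a consonant → [ɫ].
Occurrence 3 (position 6): no conditioning environment matches → elsewhere allophone [l].
Occurrence 4 (position 8): word-finally or before a consonant → [ɫ].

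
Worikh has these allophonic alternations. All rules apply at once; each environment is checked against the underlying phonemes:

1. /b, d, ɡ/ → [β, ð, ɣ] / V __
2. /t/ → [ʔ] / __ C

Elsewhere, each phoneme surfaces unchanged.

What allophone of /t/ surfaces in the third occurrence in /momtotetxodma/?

Rule 2 applies to /t/ (between /e/ and /x/: immediately before a consonant) → [ʔ].

[ʔ]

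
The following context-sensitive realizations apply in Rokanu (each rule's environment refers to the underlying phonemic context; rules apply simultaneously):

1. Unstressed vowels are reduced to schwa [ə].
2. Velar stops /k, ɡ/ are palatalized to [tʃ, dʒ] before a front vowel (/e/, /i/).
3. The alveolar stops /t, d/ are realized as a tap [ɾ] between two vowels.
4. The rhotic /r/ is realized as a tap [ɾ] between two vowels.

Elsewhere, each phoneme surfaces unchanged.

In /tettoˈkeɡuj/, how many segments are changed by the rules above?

4

Segments that undergo a rule: /e/ → [ə] (rule 1); /o/ → [ə] (rule 1); /k/ → [tʃ] (rule 2); /u/ → [ə] (rule 1).
All other segments surface unchanged.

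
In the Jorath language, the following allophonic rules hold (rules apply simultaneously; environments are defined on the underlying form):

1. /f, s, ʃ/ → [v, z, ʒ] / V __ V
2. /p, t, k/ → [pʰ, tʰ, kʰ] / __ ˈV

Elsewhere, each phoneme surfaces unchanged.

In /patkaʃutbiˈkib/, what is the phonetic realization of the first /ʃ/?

[ʒ]

/ʃ/ meets the environment for rule 1 (between two vowels) → [ʒ].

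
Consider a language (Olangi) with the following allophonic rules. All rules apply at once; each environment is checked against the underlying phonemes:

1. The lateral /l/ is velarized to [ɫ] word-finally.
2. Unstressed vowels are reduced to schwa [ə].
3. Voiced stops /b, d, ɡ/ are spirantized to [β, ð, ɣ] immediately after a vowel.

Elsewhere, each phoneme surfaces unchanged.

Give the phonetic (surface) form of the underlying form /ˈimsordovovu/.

/i/ (word-initial) is in the target of rule 2 but the environment (in an unstressed syllable) is not met → [i].
/m/ stays [m].
/s/ (between /m/ and /o/): no rule targets it → [s].
/o/ meets the environment for rule 2 (in an unstressed syllable) → [ə].
/r/ stays [r].
/d/ (between /r/ and /o/): rule 3 targets it, but not immediately after a vowel → unchanged [d].
/o/ (between /d/ and /v/) occurs in an unstressed syllable → [ə] by rule 2.
/v/ (between /o/ and /o/) is unaffected → [v].
/o/ meets the environment for rule 2 (in an unstressed syllable) → [ə].
/v/ stays [v].
/u/ (word-final) occurs in an unstressed syllable → [ə] by rule 2.

[ˈimsərdəvəvə]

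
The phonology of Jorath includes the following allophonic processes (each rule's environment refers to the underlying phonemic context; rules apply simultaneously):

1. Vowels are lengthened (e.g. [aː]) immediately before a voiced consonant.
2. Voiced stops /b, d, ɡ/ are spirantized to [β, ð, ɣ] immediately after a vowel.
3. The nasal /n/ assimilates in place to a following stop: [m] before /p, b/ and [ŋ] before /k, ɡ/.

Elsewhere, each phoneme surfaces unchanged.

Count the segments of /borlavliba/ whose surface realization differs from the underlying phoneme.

Segments that undergo a rule: /o/ → [oː] (rule 1); /a/ → [aː] (rule 1); /i/ → [iː] (rule 1); /b/ → [β] (rule 2).
All other segments surface unchanged.

4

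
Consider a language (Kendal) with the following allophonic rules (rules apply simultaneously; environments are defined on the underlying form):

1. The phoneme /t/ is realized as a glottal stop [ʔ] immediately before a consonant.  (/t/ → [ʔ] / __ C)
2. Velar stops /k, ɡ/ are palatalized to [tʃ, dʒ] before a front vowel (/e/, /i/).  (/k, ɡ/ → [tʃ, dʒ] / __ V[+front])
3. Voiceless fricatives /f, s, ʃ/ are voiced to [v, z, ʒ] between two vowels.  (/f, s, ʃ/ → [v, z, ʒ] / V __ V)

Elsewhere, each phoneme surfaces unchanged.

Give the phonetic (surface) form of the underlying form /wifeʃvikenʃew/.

[wiveʃvitʃenʃew]

/w/ (word-initial) is unaffected → [w].
/i/ — not in any rule's target class → [i].
Rule 3 applies to /f/ (between /i/ and /e/: between two vowels) → [v].
/e/ — not in any rule's target class → [e].
/ʃ/ (between /e/ and /v/) is in the target of rule 3 but the environment (between two vowels) is not met → [ʃ].
/v/ — not in any rule's target class → [v].
/i/ stays [i].
/k/ — between /i/ and /e/, before a front vowel — surfaces as [tʃ] (rule 2).
/e/ (between /k/ and /n/) is unaffected → [e].
/n/ — not in any rule's target class → [n].
/ʃ/ (between /n/ and /e/): rule 3 targets it, but not between two vowels → unchanged [ʃ].
/e/ — not in any rule's target class → [e].
/w/ (word-final): no rule targets it → [w].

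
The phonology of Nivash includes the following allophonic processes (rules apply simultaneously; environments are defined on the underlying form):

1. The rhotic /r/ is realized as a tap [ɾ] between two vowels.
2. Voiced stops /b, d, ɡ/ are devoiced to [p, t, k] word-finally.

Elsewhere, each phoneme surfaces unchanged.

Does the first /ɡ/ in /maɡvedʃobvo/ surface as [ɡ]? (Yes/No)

/ɡ/ (between /a/ and /v/) is in the target of rule 2 but the environment (word-finally) is not met → [ɡ].
The actual realization is [ɡ], which matches [ɡ].

Yes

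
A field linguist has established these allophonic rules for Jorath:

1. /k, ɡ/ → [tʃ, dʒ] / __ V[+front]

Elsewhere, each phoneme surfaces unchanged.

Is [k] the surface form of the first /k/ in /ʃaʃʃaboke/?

/k/ — between /o/ and /e/, before a front vowel — surfaces as [tʃ] (rule 1).
The actual realization is [tʃ], not [k].

No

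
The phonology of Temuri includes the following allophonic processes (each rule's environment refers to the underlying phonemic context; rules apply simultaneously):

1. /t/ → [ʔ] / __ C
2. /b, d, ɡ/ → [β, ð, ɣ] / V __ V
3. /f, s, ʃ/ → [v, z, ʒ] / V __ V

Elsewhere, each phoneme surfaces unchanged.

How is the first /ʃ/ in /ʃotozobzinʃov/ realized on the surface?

[ʃ]

/ʃ/ (word-initial) fails the environment for rule 3, so it stays [ʃ].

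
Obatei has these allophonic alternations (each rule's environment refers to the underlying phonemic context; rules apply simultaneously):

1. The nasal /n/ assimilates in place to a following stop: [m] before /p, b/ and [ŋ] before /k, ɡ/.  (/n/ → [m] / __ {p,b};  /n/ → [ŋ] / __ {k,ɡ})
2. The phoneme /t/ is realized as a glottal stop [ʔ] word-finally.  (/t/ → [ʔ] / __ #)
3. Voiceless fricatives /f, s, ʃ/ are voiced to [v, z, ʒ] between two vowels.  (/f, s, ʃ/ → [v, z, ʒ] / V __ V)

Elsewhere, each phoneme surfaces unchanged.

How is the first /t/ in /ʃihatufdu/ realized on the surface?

/t/ (between /a/ and /u/): rule 2 targets it, but not word-finally → unchanged [t].

[t]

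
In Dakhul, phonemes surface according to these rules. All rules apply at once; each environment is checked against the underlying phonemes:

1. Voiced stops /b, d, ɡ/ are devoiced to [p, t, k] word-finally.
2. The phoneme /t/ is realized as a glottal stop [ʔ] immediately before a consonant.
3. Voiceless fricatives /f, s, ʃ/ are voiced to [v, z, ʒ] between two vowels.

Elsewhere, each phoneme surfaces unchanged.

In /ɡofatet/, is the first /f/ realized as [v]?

/f/ (between /o/ and /a/) occurs between two vowels → [v] by rule 3.
The actual realization is [v], which matches [v].

Yes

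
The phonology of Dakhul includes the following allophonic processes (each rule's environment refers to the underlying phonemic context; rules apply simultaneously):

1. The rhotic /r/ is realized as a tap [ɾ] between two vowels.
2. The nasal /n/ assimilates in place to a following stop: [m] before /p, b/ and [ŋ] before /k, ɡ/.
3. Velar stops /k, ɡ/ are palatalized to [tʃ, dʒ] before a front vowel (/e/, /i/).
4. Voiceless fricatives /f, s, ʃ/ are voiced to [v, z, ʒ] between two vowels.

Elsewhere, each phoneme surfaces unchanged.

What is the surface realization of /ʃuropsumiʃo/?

/ʃ/ (word-initial) is in the target of rule 4 but the environment (between two vowels) is not met → [ʃ].
/u/ (between /ʃ/ and /r/) is unaffected → [u].
Rule 1 applies to /r/ (between /u/ and /o/: between two vowels) → [ɾ].
/o/ (between /r/ and /p/) is unaffected → [o].
/p/ stays [p].
/s/ — between /p/ and /u/; rule 4 does not apply here → [s].
/u/ (between /s/ and /m/) is unaffected → [u].
/m/ stays [m].
/i/ — not in any rule's target class → [i].
/ʃ/ (between /i/ and /o/): between two vowels, so rule 4 applies → [ʒ].
/o/ — not in any rule's target class → [o].

[ʃuɾopsumiʒo]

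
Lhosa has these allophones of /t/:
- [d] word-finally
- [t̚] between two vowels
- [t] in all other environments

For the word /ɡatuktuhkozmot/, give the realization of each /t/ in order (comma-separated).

[t̚], [t], [d]

Occurrence 1 (position 3): between two vowels → [t̚].
Occurrence 2 (position 6): no conditioning environment matches → elsewhere allophone [t].
Occurrence 3 (position 14): word-finally → [d].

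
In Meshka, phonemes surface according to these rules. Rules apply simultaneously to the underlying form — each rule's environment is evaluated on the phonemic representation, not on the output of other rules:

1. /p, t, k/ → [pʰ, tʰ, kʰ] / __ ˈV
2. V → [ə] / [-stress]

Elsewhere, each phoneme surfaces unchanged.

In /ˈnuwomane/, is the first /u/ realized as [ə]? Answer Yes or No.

No

/u/ (between /n/ and /w/) is in the target of rule 2 but the environment (in an unstressed syllable) is not met → [u].
The actual realization is [u], not [ə].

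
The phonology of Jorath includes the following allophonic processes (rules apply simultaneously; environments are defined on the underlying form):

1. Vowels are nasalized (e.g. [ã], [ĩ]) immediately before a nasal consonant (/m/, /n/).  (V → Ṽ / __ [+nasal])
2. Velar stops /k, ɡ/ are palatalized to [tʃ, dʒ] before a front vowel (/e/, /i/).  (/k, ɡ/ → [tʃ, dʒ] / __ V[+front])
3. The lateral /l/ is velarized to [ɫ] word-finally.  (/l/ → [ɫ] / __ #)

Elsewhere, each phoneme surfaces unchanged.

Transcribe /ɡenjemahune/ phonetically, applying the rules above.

[dʒẽnjẽmahũne]

/ɡ/ (word-initial): before a front vowel, so rule 2 applies → [dʒ].
/e/ (between /ɡ/ and /n/) occurs before a nasal consonant → [ẽ] by rule 1.
/n/ (between /e/ and /j/) is unaffected → [n].
/j/ (between /n/ and /e/): no rule targets it → [j].
/e/ meets the environment for rule 1 (before a nasal consonant) → [ẽ].
/m/ (between /e/ and /a/) is unaffected → [m].
/a/ — between /m/ and /h/; rule 1 does not apply here → [a].
/h/ — not in any rule's target class → [h].
/u/ — between /h/ and /n/, before a nasal consonant — surfaces as [ũ] (rule 1).
/n/ (between /u/ and /e/) is unaffected → [n].
/e/ — word-final; rule 1 does not apply here → [e].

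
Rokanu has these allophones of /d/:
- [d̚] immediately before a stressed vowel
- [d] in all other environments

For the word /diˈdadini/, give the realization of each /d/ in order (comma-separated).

[d], [d̚], [d]

Occurrence 1 (position 1): no conditioning environment matches → elsewhere allophone [d].
Occurrence 2 (position 3): immediately before a stressed vowel → [d̚].
Occurrence 3 (position 5): no conditioning environment matches → elsewhere allophone [d].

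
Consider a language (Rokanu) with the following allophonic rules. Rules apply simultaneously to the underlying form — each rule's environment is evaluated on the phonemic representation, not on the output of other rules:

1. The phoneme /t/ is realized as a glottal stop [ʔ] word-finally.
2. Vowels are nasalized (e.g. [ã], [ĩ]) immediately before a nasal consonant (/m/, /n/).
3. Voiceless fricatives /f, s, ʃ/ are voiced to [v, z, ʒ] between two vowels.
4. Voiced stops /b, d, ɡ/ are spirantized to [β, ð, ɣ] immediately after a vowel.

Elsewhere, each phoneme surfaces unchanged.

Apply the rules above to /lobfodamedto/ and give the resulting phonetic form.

/l/ (word-initial) is unaffected → [l].
/o/ — between /l/ and /b/; rule 2 does not apply here → [o].
/b/ meets the environment for rule 4 (immediately after a vowel) → [β].
/f/ (between /b/ and /o/) fails the environment for rule 3, so it stays [f].
/o/ — between /f/ and /d/; rule 2 does not apply here → [o].
/d/ meets the environment for rule 4 (immediately after a vowel) → [ð].
/a/ (between /d/ and /m/): before a nasal consonant, so rule 2 applies → [ã].
/m/ — not in any rule's target class → [m].
/e/ (between /m/ and /d/): rule 2 targets it, but not before a nasal consonant → unchanged [e].
/d/ (between /e/ and /t/) occurs immediately after a vowel → [ð] by rule 4.
/t/ (between /d/ and /o/) fails the environment for rule 1, so it stays [t].
/o/ (word-final) fails the environment for rule 2, so it stays [o].

[loβfoðãmeðto]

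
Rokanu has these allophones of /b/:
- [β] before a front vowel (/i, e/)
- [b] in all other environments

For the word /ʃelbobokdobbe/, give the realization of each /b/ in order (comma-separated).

[b], [b], [b], [β]

Occurrence 1 (position 4): no conditioning environment matches → elsewhere allophone [b].
Occurrence 2 (position 6): no conditioning environment matches → elsewhere allophone [b].
Occurrence 3 (position 11): no conditioning environment matches → elsewhere allophone [b].
Occurrence 4 (position 12): before a front vowel (/i, e/) → [β].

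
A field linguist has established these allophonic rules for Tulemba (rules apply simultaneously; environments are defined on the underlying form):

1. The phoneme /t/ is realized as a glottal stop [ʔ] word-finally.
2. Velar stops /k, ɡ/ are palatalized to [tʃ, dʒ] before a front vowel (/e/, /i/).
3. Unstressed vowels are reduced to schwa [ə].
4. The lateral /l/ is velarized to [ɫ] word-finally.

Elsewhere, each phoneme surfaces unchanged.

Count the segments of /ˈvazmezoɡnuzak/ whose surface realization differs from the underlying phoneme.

4

Segments that undergo a rule: /e/ → [ə] (rule 3); /o/ → [ə] (rule 3); /u/ → [ə] (rule 3); /a/ → [ə] (rule 3).
All other segments surface unchanged.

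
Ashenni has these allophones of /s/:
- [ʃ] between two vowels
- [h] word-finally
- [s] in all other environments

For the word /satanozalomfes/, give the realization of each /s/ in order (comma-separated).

Occurrence 1 (position 1): no conditioning environment matches → elsewhere allophone [s].
Occurrence 2 (position 14): word-finally → [h].

[s], [h]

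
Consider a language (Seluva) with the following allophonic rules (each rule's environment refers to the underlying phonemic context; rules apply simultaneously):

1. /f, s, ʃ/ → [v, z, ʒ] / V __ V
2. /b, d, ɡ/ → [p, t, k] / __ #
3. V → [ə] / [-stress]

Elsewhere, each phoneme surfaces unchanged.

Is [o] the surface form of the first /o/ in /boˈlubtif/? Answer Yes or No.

No

Rule 3 applies to /o/ (between /b/ and /l/: in an unstressed syllable) → [ə].
The actual realization is [ə], not [o].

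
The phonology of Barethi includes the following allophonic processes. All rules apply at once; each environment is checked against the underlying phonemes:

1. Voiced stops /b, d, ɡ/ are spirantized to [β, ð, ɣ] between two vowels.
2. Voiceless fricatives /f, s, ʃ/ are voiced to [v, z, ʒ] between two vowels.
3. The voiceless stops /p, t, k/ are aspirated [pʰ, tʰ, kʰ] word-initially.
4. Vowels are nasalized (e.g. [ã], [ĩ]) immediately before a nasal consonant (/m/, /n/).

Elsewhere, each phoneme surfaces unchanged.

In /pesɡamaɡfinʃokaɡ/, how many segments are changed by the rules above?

Segments that undergo a rule: /p/ → [pʰ] (rule 3); /a/ → [ã] (rule 4); /i/ → [ĩ] (rule 4).
All other segments surface unchanged.

3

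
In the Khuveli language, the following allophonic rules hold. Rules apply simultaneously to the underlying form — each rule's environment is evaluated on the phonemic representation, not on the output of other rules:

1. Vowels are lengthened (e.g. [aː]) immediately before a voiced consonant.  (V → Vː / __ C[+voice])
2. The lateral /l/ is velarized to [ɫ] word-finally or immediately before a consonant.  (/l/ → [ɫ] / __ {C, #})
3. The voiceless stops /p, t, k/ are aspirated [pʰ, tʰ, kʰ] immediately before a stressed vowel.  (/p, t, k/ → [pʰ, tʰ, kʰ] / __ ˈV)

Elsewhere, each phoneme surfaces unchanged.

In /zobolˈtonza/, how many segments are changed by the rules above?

5

Segments that undergo a rule: /o/ → [oː] (rule 1); /o/ → [oː] (rule 1); /l/ → [ɫ] (rule 2); /t/ → [tʰ] (rule 3); /o/ → [oː] (rule 1).
All other segments surface unchanged.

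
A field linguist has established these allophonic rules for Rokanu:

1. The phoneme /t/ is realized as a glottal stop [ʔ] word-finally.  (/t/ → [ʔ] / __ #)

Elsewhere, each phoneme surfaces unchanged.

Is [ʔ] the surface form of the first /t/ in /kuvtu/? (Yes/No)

/t/ (between /v/ and /u/): rule 1 targets it, but not word-finally → unchanged [t].
The actual realization is [t], not [ʔ].

No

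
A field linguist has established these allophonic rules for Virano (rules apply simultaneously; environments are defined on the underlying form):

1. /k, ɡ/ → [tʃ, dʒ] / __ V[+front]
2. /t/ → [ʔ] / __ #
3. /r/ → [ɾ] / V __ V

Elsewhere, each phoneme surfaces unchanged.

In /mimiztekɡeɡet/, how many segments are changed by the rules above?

Segments that undergo a rule: /ɡ/ → [dʒ] (rule 1); /ɡ/ → [dʒ] (rule 1); /t/ → [ʔ] (rule 2).
All other segments surface unchanged.

3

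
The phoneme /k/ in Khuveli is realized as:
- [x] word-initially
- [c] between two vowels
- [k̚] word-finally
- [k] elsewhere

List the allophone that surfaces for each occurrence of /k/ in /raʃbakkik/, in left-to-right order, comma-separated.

Occurrence 1 (position 6): no conditioning environment matches → elsewhere allophone [k].
Occurrence 2 (position 7): no conditioning environment matches → elsewhere allophone [k].
Occurrence 3 (position 9): word-finally → [k̚].

[k], [k], [k̚]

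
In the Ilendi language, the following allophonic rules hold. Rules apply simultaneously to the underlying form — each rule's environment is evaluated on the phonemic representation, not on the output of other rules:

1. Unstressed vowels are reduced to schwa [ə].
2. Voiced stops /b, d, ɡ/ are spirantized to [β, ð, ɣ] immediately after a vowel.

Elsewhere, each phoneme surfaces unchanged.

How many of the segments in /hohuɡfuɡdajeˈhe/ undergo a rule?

Segments that undergo a rule: /o/ → [ə] (rule 1); /u/ → [ə] (rule 1); /ɡ/ → [ɣ] (rule 2); /u/ → [ə] (rule 1); /ɡ/ → [ɣ] (rule 2); /a/ → [ə] (rule 1); /e/ → [ə] (rule 1).
All other segments surface unchanged.

7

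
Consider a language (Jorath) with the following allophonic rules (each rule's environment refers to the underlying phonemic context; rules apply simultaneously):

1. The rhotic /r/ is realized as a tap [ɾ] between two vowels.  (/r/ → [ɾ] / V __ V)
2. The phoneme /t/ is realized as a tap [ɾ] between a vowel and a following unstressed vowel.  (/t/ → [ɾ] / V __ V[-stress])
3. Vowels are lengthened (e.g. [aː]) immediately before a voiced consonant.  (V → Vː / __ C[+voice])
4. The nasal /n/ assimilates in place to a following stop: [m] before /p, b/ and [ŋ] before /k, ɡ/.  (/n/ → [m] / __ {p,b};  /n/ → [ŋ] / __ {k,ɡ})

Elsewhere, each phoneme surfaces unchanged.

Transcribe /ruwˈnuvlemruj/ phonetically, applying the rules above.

[ruːwˈnuːvleːmruːj]

/r/ (word-initial) is in the target of rule 1 but the environment (between two vowels) is not met → [r].
/u/ (between /r/ and /w/) occurs before a voiced consonant → [uː] by rule 3.
/w/ (between /u/ and /n/): no rule targets it → [w].
/n/ — between /w/ and /u/; rule 4 does not apply here → [n].
/u/ (between /n/ and /v/) occurs before a voiced consonant → [uː] by rule 3.
/v/ — not in any rule's target class → [v].
/l/ (between /v/ and /e/) is unaffected → [l].
Rule 3 applies to /e/ (between /l/ and /m/: before a voiced consonant) → [eː].
/m/ (between /e/ and /r/): no rule targets it → [m].
/r/ — between /m/ and /u/; rule 1 does not apply here → [r].
/u/ (between /r/ and /j/) occurs before a voiced consonant → [uː] by rule 3.
/j/ (word-final): no rule targets it → [j].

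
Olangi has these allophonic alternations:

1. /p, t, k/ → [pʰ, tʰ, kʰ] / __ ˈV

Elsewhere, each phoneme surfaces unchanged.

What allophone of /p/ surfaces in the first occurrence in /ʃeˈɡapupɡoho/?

/p/ (between /a/ and /u/) is in the target of rule 1 but the environment (immediately before a stressed vowel) is not met → [p].

[p]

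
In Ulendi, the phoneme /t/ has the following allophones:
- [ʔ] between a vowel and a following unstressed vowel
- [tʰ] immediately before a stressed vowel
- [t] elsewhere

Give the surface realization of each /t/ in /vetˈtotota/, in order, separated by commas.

[t], [tʰ], [ʔ], [ʔ]

Occurrence 1 (position 3): no conditioning environment matches → elsewhere allophone [t].
Occurrence 2 (position 4): immediately before a stressed vowel → [tʰ].
Occurrence 3 (position 6): between a vowel and a following unstressed vowel → [ʔ].
Occurrence 4 (position 8): between a vowel and a following unstressed vowel → [ʔ].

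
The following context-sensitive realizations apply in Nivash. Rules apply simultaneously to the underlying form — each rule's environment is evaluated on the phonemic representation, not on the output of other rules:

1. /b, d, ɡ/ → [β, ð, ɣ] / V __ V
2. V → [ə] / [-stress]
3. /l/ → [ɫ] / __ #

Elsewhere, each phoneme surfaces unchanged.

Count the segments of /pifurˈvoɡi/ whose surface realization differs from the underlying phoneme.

4

Segments that undergo a rule: /i/ → [ə] (rule 2); /u/ → [ə] (rule 2); /ɡ/ → [ɣ] (rule 1); /i/ → [ə] (rule 2).
All other segments surface unchanged.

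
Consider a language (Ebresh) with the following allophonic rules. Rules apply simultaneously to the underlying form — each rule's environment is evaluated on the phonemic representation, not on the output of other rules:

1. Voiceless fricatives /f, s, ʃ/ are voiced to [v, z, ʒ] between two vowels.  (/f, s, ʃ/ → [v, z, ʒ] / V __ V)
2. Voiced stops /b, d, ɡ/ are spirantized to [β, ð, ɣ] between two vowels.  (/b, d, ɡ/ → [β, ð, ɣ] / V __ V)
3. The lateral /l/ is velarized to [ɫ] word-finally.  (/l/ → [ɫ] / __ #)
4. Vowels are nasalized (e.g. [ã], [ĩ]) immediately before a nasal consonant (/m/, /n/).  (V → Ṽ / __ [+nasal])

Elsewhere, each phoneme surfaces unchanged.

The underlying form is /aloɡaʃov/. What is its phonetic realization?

[aloɣaʒov]

/a/ — word-initial; rule 4 does not apply here → [a].
/l/ — between /a/ and /o/; rule 3 does not apply here → [l].
/o/ (between /l/ and /ɡ/) fails the environment for rule 4, so it stays [o].
/ɡ/ (between /o/ and /a/): between two vowels, so rule 2 applies → [ɣ].
/a/ — between /ɡ/ and /ʃ/; rule 4 does not apply here → [a].
/ʃ/ (between /a/ and /o/): between two vowels, so rule 1 applies → [ʒ].
/o/ (between /ʃ/ and /v/): rule 4 targets it, but not before a nasal consonant → unchanged [o].
/v/ (word-final) is unaffected → [v].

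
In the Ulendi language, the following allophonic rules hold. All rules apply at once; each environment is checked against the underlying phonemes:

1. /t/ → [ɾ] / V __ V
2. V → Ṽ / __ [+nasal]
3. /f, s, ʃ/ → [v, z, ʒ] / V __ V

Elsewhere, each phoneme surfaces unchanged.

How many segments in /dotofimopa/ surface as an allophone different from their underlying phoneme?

3

Segments that undergo a rule: /t/ → [ɾ] (rule 1); /f/ → [v] (rule 3); /i/ → [ĩ] (rule 2).
All other segments surface unchanged.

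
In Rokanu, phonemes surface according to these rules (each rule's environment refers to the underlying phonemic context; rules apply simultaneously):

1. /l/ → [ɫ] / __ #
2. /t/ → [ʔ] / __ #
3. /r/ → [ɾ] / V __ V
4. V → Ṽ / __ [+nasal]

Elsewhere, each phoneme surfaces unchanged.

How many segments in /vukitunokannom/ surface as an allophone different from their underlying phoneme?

Segments that undergo a rule: /u/ → [ũ] (rule 4); /a/ → [ã] (rule 4); /o/ → [õ] (rule 4).
All other segments surface unchanged.

3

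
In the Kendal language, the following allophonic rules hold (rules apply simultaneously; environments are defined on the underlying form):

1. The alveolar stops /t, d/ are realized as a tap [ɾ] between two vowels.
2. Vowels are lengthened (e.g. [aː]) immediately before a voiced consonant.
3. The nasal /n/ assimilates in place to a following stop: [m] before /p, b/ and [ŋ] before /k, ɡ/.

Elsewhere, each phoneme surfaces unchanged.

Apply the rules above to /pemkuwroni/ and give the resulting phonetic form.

[peːmkuːwroːni]

/p/ (word-initial): no rule targets it → [p].
/e/ (between /p/ and /m/) occurs before a voiced consonant → [eː] by rule 2.
/m/ — not in any rule's target class → [m].
/k/ — not in any rule's target class → [k].
Rule 2 applies to /u/ (between /k/ and /w/: before a voiced consonant) → [uː].
/w/ (between /u/ and /r/): no rule targets it → [w].
/r/ (between /w/ and /o/): no rule targets it → [r].
Rule 2 applies to /o/ (between /r/ and /n/: before a voiced consonant) → [oː].
/n/ (between /o/ and /i/) is in the target of rule 3 but the environment (before a labial or velar stop) is not met → [n].
/i/ (word-final) is in the target of rule 2 but the environment (before a voiced consonant) is not met → [i].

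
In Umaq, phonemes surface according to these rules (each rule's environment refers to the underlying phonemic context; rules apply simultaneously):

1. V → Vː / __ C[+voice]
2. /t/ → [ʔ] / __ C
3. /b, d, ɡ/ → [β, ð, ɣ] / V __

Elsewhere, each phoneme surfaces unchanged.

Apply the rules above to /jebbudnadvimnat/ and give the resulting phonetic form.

/j/ (word-initial) is unaffected → [j].
/e/ (between /j/ and /b/) occurs before a voiced consonant → [eː] by rule 1.
Rule 3 applies to /b/ (between /e/ and /b/: immediately after a vowel) → [β].
/b/ (between /b/ and /u/) is in the target of rule 3 but the environment (immediately after a vowel) is not met → [b].
/u/ (between /b/ and /d/) occurs before a voiced consonant → [uː] by rule 1.
/d/ — between /u/ and /n/, immediately after a vowel — surfaces as [ð] (rule 3).
/n/ (between /d/ and /a/): no rule targets it → [n].
/a/ meets the environment for rule 1 (before a voiced consonant) → [aː].
/d/ (between /a/ and /v/): immediately after a vowel, so rule 3 applies → [ð].
/v/ (between /d/ and /i/) is unaffected → [v].
Rule 1 applies to /i/ (between /v/ and /m/: before a voiced consonant) → [iː].
/m/ stays [m].
/n/ stays [n].
/a/ (between /n/ and /t/) fails the environment for rule 1, so it stays [a].
/t/ — word-final; rule 2 does not apply here → [t].

[jeːβbuːðnaːðviːmnat]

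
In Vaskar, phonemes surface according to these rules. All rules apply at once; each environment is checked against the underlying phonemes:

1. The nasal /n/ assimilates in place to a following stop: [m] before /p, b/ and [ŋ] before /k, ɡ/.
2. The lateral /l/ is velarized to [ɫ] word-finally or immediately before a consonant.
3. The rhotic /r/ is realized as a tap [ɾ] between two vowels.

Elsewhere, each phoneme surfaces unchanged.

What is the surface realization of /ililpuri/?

[iliɫpuɾi]

/i/ (word-initial) is unaffected → [i].
/l/ (between /i/ and /i/) fails the environment for rule 2, so it stays [l].
/i/ stays [i].
/l/ — between /i/ and /p/, word-finally or immediately before a consonant — surfaces as [ɫ] (rule 2).
/p/ (between /l/ and /u/) is unaffected → [p].
/u/ stays [u].
/r/ meets the environment for rule 3 (between two vowels) → [ɾ].
/i/ stays [i].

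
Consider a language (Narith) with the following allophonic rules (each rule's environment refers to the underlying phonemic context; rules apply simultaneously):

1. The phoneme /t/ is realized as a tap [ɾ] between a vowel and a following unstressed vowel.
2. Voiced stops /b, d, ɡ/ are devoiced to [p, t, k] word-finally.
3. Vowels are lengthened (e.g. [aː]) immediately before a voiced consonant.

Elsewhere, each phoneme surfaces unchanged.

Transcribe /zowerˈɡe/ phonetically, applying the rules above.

/o/ (between /z/ and /w/): before a voiced consonant, so rule 3 applies → [oː].
Rule 3 applies to /e/ (between /w/ and /r/: before a voiced consonant) → [eː].
/ɡ/ (between /r/ and /e/) fails the environment for rule 2, so it stays [ɡ].
/e/ (word-final) fails the environment for rule 3, so it stays [e].

[zoːweːrˈɡe]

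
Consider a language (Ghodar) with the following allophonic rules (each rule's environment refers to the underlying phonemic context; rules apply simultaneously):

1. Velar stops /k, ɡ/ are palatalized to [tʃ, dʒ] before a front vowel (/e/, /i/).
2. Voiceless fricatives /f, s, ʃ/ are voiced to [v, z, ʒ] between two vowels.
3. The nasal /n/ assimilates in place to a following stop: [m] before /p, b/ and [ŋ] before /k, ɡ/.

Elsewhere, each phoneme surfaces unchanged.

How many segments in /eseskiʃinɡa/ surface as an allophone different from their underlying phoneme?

Segments that undergo a rule: /s/ → [z] (rule 2); /k/ → [tʃ] (rule 1); /ʃ/ → [ʒ] (rule 2); /n/ → [ŋ] (rule 3).
All other segments surface unchanged.

4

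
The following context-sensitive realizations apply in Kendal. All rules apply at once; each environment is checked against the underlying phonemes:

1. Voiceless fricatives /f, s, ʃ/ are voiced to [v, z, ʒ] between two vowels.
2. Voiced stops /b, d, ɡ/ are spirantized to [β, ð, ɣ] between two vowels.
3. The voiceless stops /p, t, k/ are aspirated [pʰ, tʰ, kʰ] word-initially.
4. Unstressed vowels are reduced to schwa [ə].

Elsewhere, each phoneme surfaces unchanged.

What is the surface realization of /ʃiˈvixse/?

/ʃ/ (word-initial) fails the environment for rule 1, so it stays [ʃ].
Rule 4 applies to /i/ (between /ʃ/ and /v/: in an unstressed syllable) → [ə].
/v/ — not in any rule's target class → [v].
/i/ (between /v/ and /x/): rule 4 targets it, but not in an unstressed syllable → unchanged [i].
/x/ — not in any rule's target class → [x].
/s/ — between /x/ and /e/; rule 1 does not apply here → [s].
/e/ (word-final): in an unstressed syllable, so rule 4 applies → [ə].

[ʃəˈvixsə]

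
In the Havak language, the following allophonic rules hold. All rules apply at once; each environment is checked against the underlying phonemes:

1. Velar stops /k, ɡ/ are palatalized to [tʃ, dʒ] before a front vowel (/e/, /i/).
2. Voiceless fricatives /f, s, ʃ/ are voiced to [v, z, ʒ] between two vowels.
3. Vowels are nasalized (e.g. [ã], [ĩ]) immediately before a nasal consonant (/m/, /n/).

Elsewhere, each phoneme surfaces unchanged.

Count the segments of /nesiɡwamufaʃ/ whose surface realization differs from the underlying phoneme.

Segments that undergo a rule: /s/ → [z] (rule 2); /a/ → [ã] (rule 3); /f/ → [v] (rule 2).
All other segments surface unchanged.

3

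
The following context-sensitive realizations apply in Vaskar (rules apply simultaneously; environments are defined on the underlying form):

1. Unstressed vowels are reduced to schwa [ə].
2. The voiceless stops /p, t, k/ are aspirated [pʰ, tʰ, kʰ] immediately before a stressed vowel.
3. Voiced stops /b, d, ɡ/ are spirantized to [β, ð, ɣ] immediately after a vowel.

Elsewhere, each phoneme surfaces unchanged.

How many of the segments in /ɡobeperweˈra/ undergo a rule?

5

Segments that undergo a rule: /o/ → [ə] (rule 1); /b/ → [β] (rule 3); /e/ → [ə] (rule 1); /e/ → [ə] (rule 1); /e/ → [ə] (rule 1).
All other segments surface unchanged.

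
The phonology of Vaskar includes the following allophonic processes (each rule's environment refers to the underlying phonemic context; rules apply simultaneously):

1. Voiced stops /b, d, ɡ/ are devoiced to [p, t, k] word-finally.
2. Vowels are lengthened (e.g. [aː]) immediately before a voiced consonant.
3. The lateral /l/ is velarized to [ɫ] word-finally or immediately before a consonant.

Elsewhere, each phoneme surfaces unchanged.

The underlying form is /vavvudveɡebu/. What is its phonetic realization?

[vaːvvuːdveːɡeːbu]

/v/ — not in any rule's target class → [v].
/a/ — between /v/ and /v/, before a voiced consonant — surfaces as [aː] (rule 2).
/v/ stays [v].
/v/ (between /v/ and /u/): no rule targets it → [v].
/u/ (between /v/ and /d/) occurs before a voiced consonant → [uː] by rule 2.
/d/ (between /u/ and /v/): rule 1 targets it, but not word-finally → unchanged [d].
/v/ (between /d/ and /e/): no rule targets it → [v].
/e/ (between /v/ and /ɡ/): before a voiced consonant, so rule 2 applies → [eː].
/ɡ/ (between /e/ and /e/) is in the target of rule 1 but the environment (word-finally) is not met → [ɡ].
/e/ (between /ɡ/ and /b/): before a voiced consonant, so rule 2 applies → [eː].
/b/ — between /e/ and /u/; rule 1 does not apply here → [b].
/u/ (word-final) is in the target of rule 2 but the environment (before a voiced consonant) is not met → [u].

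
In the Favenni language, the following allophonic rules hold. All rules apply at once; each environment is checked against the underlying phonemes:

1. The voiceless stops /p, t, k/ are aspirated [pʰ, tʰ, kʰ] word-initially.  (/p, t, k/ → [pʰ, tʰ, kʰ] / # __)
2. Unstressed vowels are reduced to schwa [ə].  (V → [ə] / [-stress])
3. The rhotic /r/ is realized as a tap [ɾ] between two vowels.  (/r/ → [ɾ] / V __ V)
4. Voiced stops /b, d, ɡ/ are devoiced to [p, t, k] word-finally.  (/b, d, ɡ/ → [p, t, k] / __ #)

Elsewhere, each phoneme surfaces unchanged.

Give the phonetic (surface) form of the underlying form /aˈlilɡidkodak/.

/a/ meets the environment for rule 2 (in an unstressed syllable) → [ə].
/i/ — between /l/ and /l/; rule 2 does not apply here → [i].
/ɡ/ (between /l/ and /i/) is in the target of rule 4 but the environment (word-finally) is not met → [ɡ].
/i/ — between /ɡ/ and /d/, in an unstressed syllable — surfaces as [ə] (rule 2).
/d/ (between /i/ and /k/): rule 4 targets it, but not word-finally → unchanged [d].
/k/ (between /d/ and /o/): rule 1 targets it, but not word-initially → unchanged [k].
/o/ — between /k/ and /d/, in an unstressed syllable — surfaces as [ə] (rule 2).
/d/ (between /o/ and /a/) is in the target of rule 4 but the environment (word-finally) is not met → [d].
/a/ — between /d/ and /k/, in an unstressed syllable — surfaces as [ə] (rule 2).
/k/ (word-final) is in the target of rule 1 but the environment (word-initially) is not met → [k].

[əˈlilɡədkədək]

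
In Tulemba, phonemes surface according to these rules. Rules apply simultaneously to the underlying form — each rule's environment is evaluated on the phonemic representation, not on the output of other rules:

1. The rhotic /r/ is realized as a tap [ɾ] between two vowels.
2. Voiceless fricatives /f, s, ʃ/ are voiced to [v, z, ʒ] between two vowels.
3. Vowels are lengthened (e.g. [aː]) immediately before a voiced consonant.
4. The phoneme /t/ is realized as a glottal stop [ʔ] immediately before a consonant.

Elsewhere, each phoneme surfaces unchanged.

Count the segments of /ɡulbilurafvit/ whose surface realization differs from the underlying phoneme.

Segments that undergo a rule: /u/ → [uː] (rule 3); /i/ → [iː] (rule 3); /u/ → [uː] (rule 3); /r/ → [ɾ] (rule 1).
All other segments surface unchanged.

4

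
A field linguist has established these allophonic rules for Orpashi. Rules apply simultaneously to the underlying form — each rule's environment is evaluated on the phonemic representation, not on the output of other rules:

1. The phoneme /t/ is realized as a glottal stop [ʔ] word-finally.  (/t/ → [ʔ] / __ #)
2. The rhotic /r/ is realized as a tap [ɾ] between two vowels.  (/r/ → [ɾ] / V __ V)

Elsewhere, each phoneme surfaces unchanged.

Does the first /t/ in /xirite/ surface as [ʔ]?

/t/ — between /i/ and /e/; rule 1 does not apply here → [t].
The actual realization is [t], not [ʔ].

No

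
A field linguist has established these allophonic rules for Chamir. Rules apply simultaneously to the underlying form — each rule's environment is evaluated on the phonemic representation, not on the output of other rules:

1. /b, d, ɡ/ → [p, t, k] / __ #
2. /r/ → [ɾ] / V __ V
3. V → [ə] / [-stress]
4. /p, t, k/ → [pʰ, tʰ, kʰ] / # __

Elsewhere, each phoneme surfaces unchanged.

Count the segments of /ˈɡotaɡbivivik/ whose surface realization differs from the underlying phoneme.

Segments that undergo a rule: /a/ → [ə] (rule 3); /i/ → [ə] (rule 3); /i/ → [ə] (rule 3); /i/ → [ə] (rule 3).
All other segments surface unchanged.

4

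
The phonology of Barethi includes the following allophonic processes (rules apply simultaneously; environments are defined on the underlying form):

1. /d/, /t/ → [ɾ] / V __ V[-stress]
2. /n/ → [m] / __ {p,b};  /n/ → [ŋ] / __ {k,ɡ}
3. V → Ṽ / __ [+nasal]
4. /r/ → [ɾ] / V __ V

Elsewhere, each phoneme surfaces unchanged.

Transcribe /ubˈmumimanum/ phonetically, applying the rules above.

/u/ (word-initial) fails the environment for rule 3, so it stays [u].
/b/ — not in any rule's target class → [b].
/m/ (between /b/ and /u/) is unaffected → [m].
Rule 3 applies to /u/ (between /m/ and /m/: before a nasal consonant) → [ũ].
/m/ stays [m].
Rule 3 applies to /i/ (between /m/ and /m/: before a nasal consonant) → [ĩ].
/m/ (between /i/ and /a/) is unaffected → [m].
/a/ meets the environment for rule 3 (before a nasal consonant) → [ã].
/n/ (between /a/ and /u/) is in the target of rule 2 but the environment (before a labial or velar stop) is not met → [n].
/u/ — between /n/ and /m/, before a nasal consonant — surfaces as [ũ] (rule 3).
/m/ (word-final) is unaffected → [m].

[ubˈmũmĩmãnũm]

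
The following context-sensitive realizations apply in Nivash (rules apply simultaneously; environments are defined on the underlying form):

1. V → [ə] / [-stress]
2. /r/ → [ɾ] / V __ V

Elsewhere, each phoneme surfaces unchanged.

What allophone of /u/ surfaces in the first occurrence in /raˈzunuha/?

/u/ (between /z/ and /n/) fails the environment for rule 1, so it stays [u].

[u]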